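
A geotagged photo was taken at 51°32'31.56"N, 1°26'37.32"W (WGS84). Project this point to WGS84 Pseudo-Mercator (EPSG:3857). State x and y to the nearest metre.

x -160712 m, y 6717751 m

Web Mercator is spherical with R = a = 6378137 m.
x = R·λ = 6378137 × -0.025197318 = -160711.949 m.
y = R·ln tan(π/4 + φ/2) = 6378137 × 1.053246580 = 6717750.981 m.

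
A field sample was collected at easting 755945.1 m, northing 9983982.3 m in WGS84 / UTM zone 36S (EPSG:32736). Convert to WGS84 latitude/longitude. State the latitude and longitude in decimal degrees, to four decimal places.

lat -0.1448°, lon 35.2995°

Zone 36S: λ₀ = 33°, k₀ = 0.9996, false easting 500000 m, false northing 10000000 m.
Meridian distance M = (N − FN)/k₀ = -16024.1 m.
Inverse transverse Mercator on WGS84 gives φ = -0.14479967°, λ = 35.29949958°.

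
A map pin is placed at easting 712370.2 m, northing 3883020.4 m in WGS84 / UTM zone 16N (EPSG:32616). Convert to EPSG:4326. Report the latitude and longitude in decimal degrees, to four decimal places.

Zone 16N: λ₀ = -87°, k₀ = 0.9996, false easting 500000 m.
Meridian distance M = (N − FN)/k₀ = 3884574.2 m.
Inverse transverse Mercator on WGS84 gives φ = 35.06760012°, λ = -84.67100012°.

lat 35.0676°, lon -84.6710°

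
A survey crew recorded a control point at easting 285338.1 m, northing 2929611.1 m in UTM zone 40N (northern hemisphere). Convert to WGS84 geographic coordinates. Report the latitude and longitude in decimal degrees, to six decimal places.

Zone 40N: λ₀ = 57°, k₀ = 0.9996, false easting 500000 m.
Meridian distance M = (N − FN)/k₀ = 2930783.4 m.
Inverse transverse Mercator on WGS84 gives φ = 26.47069960°, λ = 54.84669969°.

lat 26.470700°, lon 54.846700°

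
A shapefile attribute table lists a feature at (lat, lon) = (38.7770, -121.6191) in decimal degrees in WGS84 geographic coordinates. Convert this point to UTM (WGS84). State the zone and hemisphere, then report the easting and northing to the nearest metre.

Longitude -121.6191° lies in the 6° band [-126°, -120°), giving zone 10; latitude is north of the equator, so 10N.
Zone 10 central meridian λ₀ = 6×10 − 183 = -123°; Δλ = +1.3809°.
Transverse Mercator on WGS84 with k₀ = 0.9996 gives E = 619951.514 m, N = 4292935.903 m.

Zone 10N: E 619952 m, N 4292936 m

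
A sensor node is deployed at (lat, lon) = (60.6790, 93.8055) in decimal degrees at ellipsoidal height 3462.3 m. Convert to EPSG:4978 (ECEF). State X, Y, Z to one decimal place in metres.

WGS84: a = 6378137 m, e² = 0.006694380; N(φ) = a/√(1−e²sin²φ) = 6394428.419 m.
X = (N+h)·cosφ·cosλ = -207940.209 m; Y = (N+h)·cosφ·sinλ = 3126152.116 m; Z = (N(1−e²)+h)·sinφ = 5540933.197 m.

X -207940.2 m, Y 3126152.1 m, Z 5540933.2 m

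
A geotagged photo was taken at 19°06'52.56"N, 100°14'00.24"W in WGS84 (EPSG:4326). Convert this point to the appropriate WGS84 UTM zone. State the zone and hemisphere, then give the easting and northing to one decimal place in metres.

Zone 14N: E 370266.0 m, N 2113965.1 m

Longitude -100.2334° lies in the 6° band [-102°, -96°), giving zone 14; latitude is north of the equator, so 14N.
Zone 14 central meridian λ₀ = 6×14 − 183 = -99°; Δλ = -1.2334°.
Transverse Mercator on WGS84 with k₀ = 0.9996 gives E = 370265.986 m, N = 2113965.076 m.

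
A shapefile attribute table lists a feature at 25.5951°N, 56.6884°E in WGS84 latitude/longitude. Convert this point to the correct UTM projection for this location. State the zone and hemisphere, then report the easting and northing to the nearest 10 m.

Zone 40N: E 468710 m, N 2830880 m

Longitude 56.6884° lies in the 6° band [54°, 60°), giving zone 40; latitude is north of the equator, so 40N.
Zone 40 central meridian λ₀ = 6×40 − 183 = 57°; Δλ = -0.3116°.
Transverse Mercator on WGS84 with k₀ = 0.9996 gives E = 468709.578 m, N = 2830881.732 m.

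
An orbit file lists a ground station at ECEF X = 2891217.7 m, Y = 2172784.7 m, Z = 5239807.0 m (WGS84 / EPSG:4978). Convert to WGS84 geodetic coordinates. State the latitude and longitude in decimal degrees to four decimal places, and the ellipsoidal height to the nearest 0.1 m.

lat 55.5652°, lon 36.9253°, h 3136.8 m

λ = atan2(Y, X) = 36.92530018°; p = √(X²+Y²) = 3616646.7 m.
Bowring's method on WGS84 (a = 6378137 m, b = 6356752.314 m) gives φ = 55.56519955°, h = 3136.842 m.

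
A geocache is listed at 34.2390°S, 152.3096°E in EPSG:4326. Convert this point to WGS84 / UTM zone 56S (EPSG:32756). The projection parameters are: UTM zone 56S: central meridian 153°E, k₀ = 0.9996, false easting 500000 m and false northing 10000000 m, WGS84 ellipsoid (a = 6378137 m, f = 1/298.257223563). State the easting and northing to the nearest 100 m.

E 436400 m, N 6211100 m

Zone 56 central meridian λ₀ = 6×56 − 183 = 153°; Δλ = -0.6904°.
Transverse Mercator on WGS84 with k₀ = 0.9996 gives E = 436421.602 m, N = 6211128.131 m.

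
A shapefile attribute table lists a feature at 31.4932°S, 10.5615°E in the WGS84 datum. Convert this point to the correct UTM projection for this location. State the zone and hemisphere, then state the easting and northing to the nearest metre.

Zone 32S: E 648306 m, N 6514681 m

Longitude 10.5615° lies in the 6° band [6°, 12°), giving zone 32; latitude is south of the equator, so 32S.
Zone 32 central meridian λ₀ = 6×32 − 183 = 9°; Δλ = +1.5615°.
Transverse Mercator on WGS84 with k₀ = 0.9996 gives E = 648305.921 m, N = 6514681.141 m.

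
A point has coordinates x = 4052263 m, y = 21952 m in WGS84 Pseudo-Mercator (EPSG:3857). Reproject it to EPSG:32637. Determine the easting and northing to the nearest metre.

Web Mercator inverse (R = 6378137 m) → φ = 0.19719778°, λ = 36.40209788°.
UTM 37N forward: E = 210820.469 m, N = 21818.857 m.

E 210820 m, N 21819 m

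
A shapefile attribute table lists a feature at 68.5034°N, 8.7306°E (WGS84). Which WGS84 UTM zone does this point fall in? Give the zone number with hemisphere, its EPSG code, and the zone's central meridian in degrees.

Zone 32N (EPSG:32632), central meridian 9°

UTM zone = ⌊(λ + 180)/6⌋ + 1; 8.7306° ∈ [6°, 12°) → zone 32.
Hemisphere: N (φ ≥ 0).
Central meridian λ₀ = 6×32 − 183 = 9°.
EPSG code: 32632.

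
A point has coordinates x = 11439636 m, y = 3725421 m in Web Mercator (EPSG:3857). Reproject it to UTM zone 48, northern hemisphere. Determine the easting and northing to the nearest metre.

E 288113 m, N 3510566 m

Web Mercator inverse (R = 6378137 m) → φ = 31.71089772°, λ = 102.76399864°.
UTM 48N forward: E = 288113.467 m, N = 3510565.529 m.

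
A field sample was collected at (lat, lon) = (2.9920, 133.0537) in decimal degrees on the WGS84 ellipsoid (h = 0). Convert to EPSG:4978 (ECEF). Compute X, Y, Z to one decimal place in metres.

WGS84: a = 6378137 m, e² = 0.006694380; N(φ) = a/√(1−e²sin²φ) = 6378195.165 m.
X = (N+h)·cosφ·cosλ = -4348353.074 m; Y = (N+h)·cosφ·sinλ = 4654284.440 m; Z = (N(1−e²)+h)·sinφ = 330690.906 m.

X -4348353.1 m, Y 4654284.4 m, Z 330690.9 m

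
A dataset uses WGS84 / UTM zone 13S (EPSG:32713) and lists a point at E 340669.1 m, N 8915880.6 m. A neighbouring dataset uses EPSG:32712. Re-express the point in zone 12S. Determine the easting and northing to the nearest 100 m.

E 999100 m, N 8912800 m

UTM 13S → geographic: φ = -9.80430031°, λ = -106.45280006°.
UTM 12S (λ₀ = -111°) forward: E = 999145.128 m, N = 8912846.529 m.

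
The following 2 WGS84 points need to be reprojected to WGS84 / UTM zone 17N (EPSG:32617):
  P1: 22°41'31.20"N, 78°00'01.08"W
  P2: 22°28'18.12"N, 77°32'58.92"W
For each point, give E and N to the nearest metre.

UTM zone 17N: λ₀ = -81°, k₀ = 0.9996.
P1 (22.6920°, -78.0003°) → (808206.453, 2512539.318) m.
P2 (22.4717°, -77.5497°) → (855106.024, 2489129.237) m.

P1: E 808206 m, N 2512539 m; P2: E 855106 m, N 2489129 m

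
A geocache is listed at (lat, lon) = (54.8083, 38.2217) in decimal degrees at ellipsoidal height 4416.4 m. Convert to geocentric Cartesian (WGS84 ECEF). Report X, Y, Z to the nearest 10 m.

WGS84: a = 6378137 m, e² = 0.006694380; N(φ) = a/√(1−e²sin²φ) = 6392443.071 m.
X = (N+h)·cosφ·cosλ = 2896275.783 m; Y = (N+h)·cosφ·sinλ = 2280921.024 m; Z = (N(1−e²)+h)·sinφ = 5192723.169 m.

X 2896280 m, Y 2280920 m, Z 5192720 m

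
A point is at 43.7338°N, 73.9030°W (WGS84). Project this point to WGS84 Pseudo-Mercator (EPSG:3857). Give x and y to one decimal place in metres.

Web Mercator is spherical with R = a = 6378137 m.
x = R·λ = 6378137 × -1.289850677 = -8226844.328 m.
y = R·ln tan(π/4 + φ/2) = 6378137 × 0.850458231 = 5424339.111 m.

x -8226844.3 m, y 5424339.1 m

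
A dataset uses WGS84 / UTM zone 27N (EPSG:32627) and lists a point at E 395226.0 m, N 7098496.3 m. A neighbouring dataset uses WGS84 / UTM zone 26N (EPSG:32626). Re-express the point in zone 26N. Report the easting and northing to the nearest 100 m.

E 688600 m, N 7102400 m

UTM 27N → geographic: φ = 63.99750029°, λ = -23.14220035°.
UTM 26N (λ₀ = -27°) forward: E = 688622.402 m, N = 7102445.911 m.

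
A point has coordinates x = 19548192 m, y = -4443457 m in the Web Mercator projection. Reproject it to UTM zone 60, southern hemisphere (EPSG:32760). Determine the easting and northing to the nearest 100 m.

E 375900 m, N 5900800 m

Web Mercator inverse (R = 6378137 m) → φ = -37.03120317°, λ = 175.60439651°.
UTM 60S forward: E = 375872.047 m, N = 5900755.599 m.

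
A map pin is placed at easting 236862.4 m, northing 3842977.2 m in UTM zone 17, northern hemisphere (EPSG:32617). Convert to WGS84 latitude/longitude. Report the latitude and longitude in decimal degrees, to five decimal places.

lat 34.69500°, lon -83.87260°

Zone 17N: λ₀ = -81°, k₀ = 0.9996, false easting 500000 m.
Meridian distance M = (N − FN)/k₀ = 3844515.0 m.
Inverse transverse Mercator on WGS84 gives φ = 34.69500043°, λ = -83.87260055°.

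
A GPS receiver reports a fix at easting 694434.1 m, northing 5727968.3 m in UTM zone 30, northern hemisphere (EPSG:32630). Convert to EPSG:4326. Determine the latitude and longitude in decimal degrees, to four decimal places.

lat 51.6690°, lon -0.1882°

Zone 30N: λ₀ = -3°, k₀ = 0.9996, false easting 500000 m.
Meridian distance M = (N − FN)/k₀ = 5730260.4 m.
Inverse transverse Mercator on WGS84 gives φ = 51.66899955°, λ = -0.18819966°.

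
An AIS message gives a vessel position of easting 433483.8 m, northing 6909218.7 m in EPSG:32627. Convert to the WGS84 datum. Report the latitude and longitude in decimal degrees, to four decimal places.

Zone 27N: λ₀ = -21°, k₀ = 0.9996, false easting 500000 m.
Meridian distance M = (N − FN)/k₀ = 6911983.5 m.
Inverse transverse Mercator on WGS84 gives φ = 62.30859962°, λ = -22.28299988°.

lat 62.3086°, lon -22.2830°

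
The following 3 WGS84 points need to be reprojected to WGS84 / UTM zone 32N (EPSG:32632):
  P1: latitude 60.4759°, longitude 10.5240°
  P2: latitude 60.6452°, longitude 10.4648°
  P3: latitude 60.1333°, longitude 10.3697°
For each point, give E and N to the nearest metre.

UTM zone 32N: λ₀ = 9°, k₀ = 0.9996.
P1 (60.4759°, 10.5240°) → (583776.285, 6705382.590) m.
P2 (60.6452°, 10.4648°) → (580102.513, 6724161.699) m.
P3 (60.1333°, 10.3697°) → (576087.488, 6667045.391) m.

P1: E 583776 m, N 6705383 m; P2: E 580103 m, N 6724162 m; P3: E 576087 m, N 6667045 m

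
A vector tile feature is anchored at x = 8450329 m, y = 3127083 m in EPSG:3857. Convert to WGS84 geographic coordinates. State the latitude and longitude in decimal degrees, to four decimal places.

R = 6378137 m. λ = x/R = 75.91059697°.
φ = 2·arctan(exp(y/R)) − 90° = 2·arctan(1.63278) − 90° = 27.02890091°.

lat 27.0289°, lon 75.9106°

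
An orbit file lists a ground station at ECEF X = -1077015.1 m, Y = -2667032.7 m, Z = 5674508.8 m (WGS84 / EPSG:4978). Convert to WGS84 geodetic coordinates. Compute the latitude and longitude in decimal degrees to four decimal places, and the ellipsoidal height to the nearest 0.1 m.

λ = atan2(Y, X) = -111.99009929°; p = √(X²+Y²) = 2876286.7 m.
Bowring's method on WGS84 (a = 6378137 m, b = 6356752.314 m) gives φ = 63.27539983°, h = 739.227 m.

lat 63.2754°, lon -111.9901°, h 739.2 m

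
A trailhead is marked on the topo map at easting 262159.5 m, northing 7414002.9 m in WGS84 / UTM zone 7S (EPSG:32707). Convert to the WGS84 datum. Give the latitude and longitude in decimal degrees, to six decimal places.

lat -23.366400°, lon -143.326700°

Zone 7S: λ₀ = -141°, k₀ = 0.9996, false easting 500000 m, false northing 10000000 m.
Meridian distance M = (N − FN)/k₀ = -2587031.9 m.
Inverse transverse Mercator on WGS84 gives φ = -23.36640004°, λ = -143.32670047°.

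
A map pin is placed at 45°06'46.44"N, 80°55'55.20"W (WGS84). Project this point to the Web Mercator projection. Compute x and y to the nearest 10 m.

Web Mercator is spherical with R = a = 6378137 m.
x = R·λ = 6378137 × -1.412529870 = -9009309.029 m.
y = R·ln tan(π/4 + φ/2) = 6378137 × 0.884163013 = 5639312.827 m.

x -9009310 m, y 5639310 m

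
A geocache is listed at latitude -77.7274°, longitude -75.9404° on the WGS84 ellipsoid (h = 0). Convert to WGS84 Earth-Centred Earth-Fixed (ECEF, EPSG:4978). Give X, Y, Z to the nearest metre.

X 330413 m, Y -1319366 m, Z -6210538 m

WGS84: a = 6378137 m, e² = 0.006694380; N(φ) = a/√(1−e²sin²φ) = 6398619.474 m.
X = (N+h)·cosφ·cosλ = 330413.118 m; Y = (N+h)·cosφ·sinλ = -1319366.430 m; Z = (N(1−e²)+h)·sinφ = -6210538.086 m.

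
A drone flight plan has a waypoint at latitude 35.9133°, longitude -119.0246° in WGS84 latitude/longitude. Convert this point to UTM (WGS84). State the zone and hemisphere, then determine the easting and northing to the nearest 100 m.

Longitude -119.0246° lies in the 6° band [-120°, -114°), giving zone 11; latitude is north of the equator, so 11N.
Zone 11 central meridian λ₀ = 6×11 − 183 = -117°; Δλ = -2.0246°.
Transverse Mercator on WGS84 with k₀ = 0.9996 gives E = 317316.133 m, N = 3976225.898 m.

Zone 11N: E 317300 m, N 3976200 m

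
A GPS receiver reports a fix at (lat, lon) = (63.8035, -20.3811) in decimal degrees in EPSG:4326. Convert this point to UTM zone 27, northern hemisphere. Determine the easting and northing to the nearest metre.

Zone 27 central meridian λ₀ = 6×27 − 183 = -21°; Δλ = +0.6189°.
Transverse Mercator on WGS84 with k₀ = 0.9996 gives E = 530483.784 m, N = 7075265.657 m.

E 530484 m, N 7075266 m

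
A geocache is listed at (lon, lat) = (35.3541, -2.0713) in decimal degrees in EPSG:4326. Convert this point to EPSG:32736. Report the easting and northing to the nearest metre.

E 761856 m, N 9770864 m

Zone 36 central meridian λ₀ = 6×36 − 183 = 33°; Δλ = +2.3541°.
Transverse Mercator on WGS84 with k₀ = 0.9996 gives E = 761856.369 m, N = 9770863.602 m.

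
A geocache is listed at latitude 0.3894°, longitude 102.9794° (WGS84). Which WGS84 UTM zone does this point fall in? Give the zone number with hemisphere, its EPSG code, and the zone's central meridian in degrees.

Zone 48N (EPSG:32648), central meridian 105°

UTM zone = ⌊(λ + 180)/6⌋ + 1; 102.9794° ∈ [102°, 108°) → zone 48.
Hemisphere: N (φ ≥ 0).
Central meridian λ₀ = 6×48 − 183 = 105°.
EPSG code: 32648.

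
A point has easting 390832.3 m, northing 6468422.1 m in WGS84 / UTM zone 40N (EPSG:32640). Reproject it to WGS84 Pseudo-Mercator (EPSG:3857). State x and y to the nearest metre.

Unproject from UTM 40N (λ₀ = 57°) → φ = 58.34310031°, λ = 55.13510059°.
Web Mercator (R = 6378137 m): x = 6137611.322 m, y = 8039740.207 m.

x 6137611 m, y 8039740 m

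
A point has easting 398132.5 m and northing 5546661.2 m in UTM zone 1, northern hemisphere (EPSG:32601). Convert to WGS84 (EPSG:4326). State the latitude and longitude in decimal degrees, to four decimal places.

Zone 1N: λ₀ = -177°, k₀ = 0.9996, false easting 500000 m.
Meridian distance M = (N − FN)/k₀ = 5548880.8 m.
Inverse transverse Mercator on WGS84 gives φ = 50.06350001°, λ = -178.42329998°.

lat 50.0635°, lon -178.4233°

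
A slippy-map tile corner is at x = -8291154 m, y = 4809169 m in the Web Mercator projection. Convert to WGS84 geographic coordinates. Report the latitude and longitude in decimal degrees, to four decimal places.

R = 6378137 m. λ = x/R = -74.48070361°.
φ = 2·arctan(exp(y/R)) − 90° = 2·arctan(2.12550) − 90° = 39.60819824°.

lat 39.6082°, lon -74.4807°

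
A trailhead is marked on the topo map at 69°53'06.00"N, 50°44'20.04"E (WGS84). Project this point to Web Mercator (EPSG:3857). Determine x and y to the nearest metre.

x 5648229 m, y 11031389 m

Web Mercator is spherical with R = a = 6378137 m.
x = R·λ = 6378137 × 0.885560864 = 5648228.511 m.
y = R·ln tan(π/4 + φ/2) = 6378137 × 1.729562829 = 11031388.673 m.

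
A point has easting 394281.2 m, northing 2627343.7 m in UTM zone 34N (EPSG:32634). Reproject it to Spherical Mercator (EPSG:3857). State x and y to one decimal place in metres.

Unproject from UTM 34N (λ₀ = 21°) → φ = 23.75370017°, λ = 19.96260042°.
Web Mercator (R = 6378137 m): x = 2222226.513 m, y = 2723423.995 m.

x 2222226.5 m, y 2723424.0 m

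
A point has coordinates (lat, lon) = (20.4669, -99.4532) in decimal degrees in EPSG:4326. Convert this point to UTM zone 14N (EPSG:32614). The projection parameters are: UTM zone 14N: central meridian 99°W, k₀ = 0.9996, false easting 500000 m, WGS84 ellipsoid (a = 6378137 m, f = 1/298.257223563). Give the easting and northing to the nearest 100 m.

Zone 14 central meridian λ₀ = 6×14 − 183 = -99°; Δλ = -0.4532°.
Transverse Mercator on WGS84 with k₀ = 0.9996 gives E = 452733.879 m, N = 2263215.199 m.

E 452700 m, N 2263200 m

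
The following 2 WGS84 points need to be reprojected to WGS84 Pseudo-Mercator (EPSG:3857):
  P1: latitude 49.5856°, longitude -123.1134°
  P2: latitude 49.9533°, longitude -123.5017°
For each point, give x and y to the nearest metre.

P1: x -13704921 m, y 6374816 m; P2: x -13748146 m, y 6438192 m

Web Mercator: x = R·λ, y = R·ln tan(π/4+φ/2), R = 6378137 m.
P1 (49.5856°, -123.1134°) → (-13704920.998, 6374815.974) m.
P2 (49.9533°, -123.5017°) → (-13748146.356, 6438192.148) m.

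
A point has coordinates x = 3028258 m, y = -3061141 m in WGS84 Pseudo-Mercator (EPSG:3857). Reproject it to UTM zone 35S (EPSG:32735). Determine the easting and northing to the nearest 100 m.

E 520300 m, N 7068900 m

Web Mercator inverse (R = 6378137 m) → φ = -26.49999969°, λ = 27.20330446°.
UTM 35S forward: E = 520259.359 m, N = 7068926.396 m.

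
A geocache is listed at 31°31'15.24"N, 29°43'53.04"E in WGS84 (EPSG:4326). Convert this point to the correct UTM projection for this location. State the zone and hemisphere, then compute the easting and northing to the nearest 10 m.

Longitude 29.7314° lies in the 6° band [24°, 30°), giving zone 35; latitude is north of the equator, so 35N.
Zone 35 central meridian λ₀ = 6×35 − 183 = 27°; Δλ = +2.7314°.
Transverse Mercator on WGS84 with k₀ = 0.9996 gives E = 759372.699 m, N = 3490566.810 m.

Zone 35N: E 759370 m, N 3490570 m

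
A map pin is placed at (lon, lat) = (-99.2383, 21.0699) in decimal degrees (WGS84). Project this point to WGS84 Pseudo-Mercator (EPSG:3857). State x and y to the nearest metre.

Web Mercator is spherical with R = a = 6378137 m.
x = R·λ = 6378137 × -1.732035079 = -11047157.023 m.
y = R·ln tan(π/4 + φ/2) = 6378137 × 0.376319193 = 2400215.370 m.

x -11047157 m, y 2400215 m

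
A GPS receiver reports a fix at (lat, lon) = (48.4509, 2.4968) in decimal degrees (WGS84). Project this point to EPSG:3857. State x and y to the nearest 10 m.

Web Mercator is spherical with R = a = 6378137 m.
x = R·λ = 6378137 × 0.043577381 = 277942.505 m.
y = R·ln tan(π/4 + φ/2) = 6378137 × 0.969279752 = 6182199.051 m.

x 277940 m, y 6182200 m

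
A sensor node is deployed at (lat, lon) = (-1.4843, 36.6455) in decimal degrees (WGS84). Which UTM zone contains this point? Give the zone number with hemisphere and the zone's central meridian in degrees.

UTM zone = ⌊(λ + 180)/6⌋ + 1; 36.6455° ∈ [36°, 42°) → zone 37.
Hemisphere: S (φ < 0).
Central meridian λ₀ = 6×37 − 183 = 39°.

Zone 37S, central meridian 39°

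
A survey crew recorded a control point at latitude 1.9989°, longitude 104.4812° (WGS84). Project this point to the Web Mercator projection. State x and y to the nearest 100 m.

Web Mercator is spherical with R = a = 6378137 m.
x = R·λ = 6378137 × 1.823540946 = 11630793.981 m.
y = R·ln tan(π/4 + φ/2) = 6378137 × 0.034894466 = 222561.682 m.

x 11630800 m, y 222600 m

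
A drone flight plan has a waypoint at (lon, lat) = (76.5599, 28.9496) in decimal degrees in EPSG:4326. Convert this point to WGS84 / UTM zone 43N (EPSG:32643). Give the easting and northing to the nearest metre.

Zone 43 central meridian λ₀ = 6×43 − 183 = 75°; Δλ = +1.5599°.
Transverse Mercator on WGS84 with k₀ = 0.9996 gives E = 652017.852 m, N = 3203403.567 m.

E 652018 m, N 3203404 m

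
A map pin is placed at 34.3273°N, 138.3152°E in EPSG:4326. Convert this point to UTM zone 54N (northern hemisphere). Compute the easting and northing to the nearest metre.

Zone 54 central meridian λ₀ = 6×54 − 183 = 141°; Δλ = -2.6848°.
Transverse Mercator on WGS84 with k₀ = 0.9996 gives E = 252986.337 m, N = 3801712.351 m.

E 252986 m, N 3801712 m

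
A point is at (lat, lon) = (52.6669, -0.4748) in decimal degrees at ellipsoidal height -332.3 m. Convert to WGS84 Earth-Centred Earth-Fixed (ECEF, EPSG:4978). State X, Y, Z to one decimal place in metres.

WGS84: a = 6378137 m, e² = 0.006694380; N(φ) = a/√(1−e²sin²φ) = 6391677.178 m.
X = (N+h)·cosφ·cosλ = 3875884.258 m; Y = (N+h)·cosφ·sinλ = -32119.503 m; Z = (N(1−e²)+h)·sinφ = 5047885.029 m.

X 3875884.3 m, Y -32119.5 m, Z 5047885.0 m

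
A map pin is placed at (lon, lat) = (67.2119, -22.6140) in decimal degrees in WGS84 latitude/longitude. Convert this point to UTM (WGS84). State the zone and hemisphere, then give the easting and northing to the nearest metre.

Zone 42S: E 316215 m, N 7498106 m

Longitude 67.2119° lies in the 6° band [66°, 72°), giving zone 42; latitude is south of the equator, so 42S.
Zone 42 central meridian λ₀ = 6×42 − 183 = 69°; Δλ = -1.7881°.
Transverse Mercator on WGS84 with k₀ = 0.9996 gives E = 316214.725 m, N = 7498106.312 m.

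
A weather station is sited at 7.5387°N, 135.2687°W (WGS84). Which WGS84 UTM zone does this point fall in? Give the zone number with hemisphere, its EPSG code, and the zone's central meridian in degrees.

UTM zone = ⌊(λ + 180)/6⌋ + 1; -135.2687° ∈ [-138°, -132°) → zone 8.
Hemisphere: N (φ ≥ 0).
Central meridian λ₀ = 6×8 − 183 = -135°.
EPSG code: 32608.

Zone 8N (EPSG:32608), central meridian -135°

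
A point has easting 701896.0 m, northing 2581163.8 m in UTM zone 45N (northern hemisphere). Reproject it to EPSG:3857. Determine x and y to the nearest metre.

Unproject from UTM 45N (λ₀ = 87°) → φ = 23.32760042°, λ = 88.97459995°.
Web Mercator (R = 6378137 m): x = 9904607.160 m, y = 2671684.738 m.

x 9904607 m, y 2671685 m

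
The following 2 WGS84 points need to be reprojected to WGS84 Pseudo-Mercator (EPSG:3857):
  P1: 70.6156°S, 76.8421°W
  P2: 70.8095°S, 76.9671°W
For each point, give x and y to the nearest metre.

P1: x -8554023 m, y -11272100 m; P2: x -8567938 m, y -11337448 m

Web Mercator: x = R·λ, y = R·ln tan(π/4+φ/2), R = 6378137 m.
P1 (-70.6156°, -76.8421°) → (-8554023.443, -11272099.782) m.
P2 (-70.8095°, -76.9671°) → (-8567938.380, -11337448.034) m.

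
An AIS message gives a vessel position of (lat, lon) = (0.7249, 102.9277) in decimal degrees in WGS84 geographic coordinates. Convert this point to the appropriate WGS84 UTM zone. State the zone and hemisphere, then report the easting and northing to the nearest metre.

Zone 48N: E 269373 m, N 80176 m

Longitude 102.9277° lies in the 6° band [102°, 108°), giving zone 48; latitude is north of the equator, so 48N.
Zone 48 central meridian λ₀ = 6×48 − 183 = 105°; Δλ = -2.0723°.
Transverse Mercator on WGS84 with k₀ = 0.9996 gives E = 269372.615 m, N = 80176.057 m.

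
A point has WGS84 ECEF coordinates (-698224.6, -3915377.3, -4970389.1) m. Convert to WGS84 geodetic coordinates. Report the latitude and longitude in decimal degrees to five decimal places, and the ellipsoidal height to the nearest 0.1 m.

lat -51.52190°, lon -100.11120°, h 651.7 m

λ = atan2(Y, X) = -100.11120000°; p = √(X²+Y²) = 3977146.8 m.
Bowring's method on WGS84 (a = 6378137 m, b = 6356752.314 m) gives φ = -51.52190044°, h = 651.709 m.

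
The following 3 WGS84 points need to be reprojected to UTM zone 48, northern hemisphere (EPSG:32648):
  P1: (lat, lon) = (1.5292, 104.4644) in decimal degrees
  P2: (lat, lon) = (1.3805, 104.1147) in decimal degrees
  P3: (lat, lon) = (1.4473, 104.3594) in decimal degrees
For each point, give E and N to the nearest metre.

UTM zone 48N: λ₀ = 105°, k₀ = 0.9996.
P1 (1.5292°, 104.4644°) → (440421.341, 169030.381) m.
P2 (1.3805°, 104.1147°) → (401512.736, 152605.357) m.
P3 (1.4473°, 104.3594°) → (428738.354, 159980.540) m.

P1: E 440421 m, N 169030 m; P2: E 401513 m, N 152605 m; P3: E 428738 m, N 159981 m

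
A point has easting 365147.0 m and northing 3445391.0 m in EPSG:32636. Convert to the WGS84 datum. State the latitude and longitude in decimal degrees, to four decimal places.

Zone 36N: λ₀ = 33°, k₀ = 0.9996, false easting 500000 m.
Meridian distance M = (N − FN)/k₀ = 3446769.7 m.
Inverse transverse Mercator on WGS84 gives φ = 31.13469974°, λ = 31.58549979°.

lat 31.1347°, lon 31.5855°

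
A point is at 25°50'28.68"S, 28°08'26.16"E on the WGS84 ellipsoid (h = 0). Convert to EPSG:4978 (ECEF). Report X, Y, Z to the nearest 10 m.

X 5065030 m, Y 2709090 m, Z -2763250 m

WGS84: a = 6378137 m, e² = 0.006694380; N(φ) = a/√(1−e²sin²φ) = 6382196.967 m.
X = (N+h)·cosφ·cosλ = 5065025.373 m; Y = (N+h)·cosφ·sinλ = 2709085.786 m; Z = (N(1−e²)+h)·sinφ = -2763248.820 m.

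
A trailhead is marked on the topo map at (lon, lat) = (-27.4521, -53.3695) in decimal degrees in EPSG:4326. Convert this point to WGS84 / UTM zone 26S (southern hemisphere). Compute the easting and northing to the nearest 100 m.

E 469900 m, N 4086500 m

Zone 26 central meridian λ₀ = 6×26 − 183 = -27°; Δλ = -0.4521°.
Transverse Mercator on WGS84 with k₀ = 0.9996 gives E = 469919.152 m, N = 4086529.120 m.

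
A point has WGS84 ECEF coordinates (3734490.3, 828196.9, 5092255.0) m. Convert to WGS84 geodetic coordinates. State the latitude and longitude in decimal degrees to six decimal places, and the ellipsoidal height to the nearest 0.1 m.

lat 53.271200°, lon 12.504099°, h 4497.8 m

λ = atan2(Y, X) = 12.50409941°; p = √(X²+Y²) = 3825222.6 m.
Bowring's method on WGS84 (a = 6378137 m, b = 6356752.314 m) gives φ = 53.27120026°, h = 4497.828 m.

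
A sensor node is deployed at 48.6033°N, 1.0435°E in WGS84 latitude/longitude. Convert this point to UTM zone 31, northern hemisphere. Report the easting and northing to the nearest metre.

Zone 31 central meridian λ₀ = 6×31 − 183 = 3°; Δλ = -1.9565°.
Transverse Mercator on WGS84 with k₀ = 0.9996 gives E = 355767.107 m, N = 5385205.695 m.

E 355767 m, N 5385206 m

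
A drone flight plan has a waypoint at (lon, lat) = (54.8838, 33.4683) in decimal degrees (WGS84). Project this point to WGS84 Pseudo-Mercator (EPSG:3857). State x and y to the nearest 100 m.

x 6109600 m, y 3957600 m

Web Mercator is spherical with R = a = 6378137 m.
x = R·λ = 6378137 × 0.957903016 = 6109636.669 m.
y = R·ln tan(π/4 + φ/2) = 6378137 × 0.620499247 = 3957629.204 m.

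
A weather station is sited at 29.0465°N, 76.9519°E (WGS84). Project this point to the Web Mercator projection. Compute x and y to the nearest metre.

Web Mercator is spherical with R = a = 6378137 m.
x = R·λ = 6378137 × 1.343064021 = 8566246.324 m.
y = R·ln tan(π/4 + φ/2) = 6378137 × 0.530180800 = 3381565.775 m.

x 8566246 m, y 3381566 m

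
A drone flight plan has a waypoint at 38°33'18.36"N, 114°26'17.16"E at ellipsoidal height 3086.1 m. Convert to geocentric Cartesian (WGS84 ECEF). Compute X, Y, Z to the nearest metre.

X -2067173 m, Y 4549015 m, Z 3955738 m

WGS84: a = 6378137 m, e² = 0.006694380; N(φ) = a/√(1−e²sin²φ) = 6386446.416 m.
X = (N+h)·cosφ·cosλ = -2067173.090 m; Y = (N+h)·cosφ·sinλ = 4549014.684 m; Z = (N(1−e²)+h)·sinφ = 3955737.816 m.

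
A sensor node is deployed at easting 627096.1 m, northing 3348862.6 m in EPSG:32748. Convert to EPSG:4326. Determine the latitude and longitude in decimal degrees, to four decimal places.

Zone 48S: λ₀ = 105°, k₀ = 0.9996, false easting 500000 m, false northing 10000000 m.
Meridian distance M = (N − FN)/k₀ = -6653798.9 m.
Inverse transverse Mercator on WGS84 gives φ = -59.97789981°, λ = 107.27740000°.

lat -59.9779°, lon 107.2774°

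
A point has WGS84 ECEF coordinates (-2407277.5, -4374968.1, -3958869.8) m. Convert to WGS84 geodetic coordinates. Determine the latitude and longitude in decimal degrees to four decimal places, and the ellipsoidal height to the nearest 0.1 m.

lat -38.5948°, lon -118.8213°, h 2581.1 m

λ = atan2(Y, X) = -118.82130032°; p = √(X²+Y²) = 4993528.9 m.
Bowring's method on WGS84 (a = 6378137 m, b = 6356752.314 m) gives φ = -38.59479961°, h = 2581.119 m.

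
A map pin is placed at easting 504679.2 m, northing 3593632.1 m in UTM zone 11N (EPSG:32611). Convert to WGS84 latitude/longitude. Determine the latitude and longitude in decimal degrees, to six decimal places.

Zone 11N: λ₀ = -117°, k₀ = 0.9996, false easting 500000 m.
Meridian distance M = (N − FN)/k₀ = 3595070.1 m.
Inverse transverse Mercator on WGS84 gives φ = 32.47990001°, λ = -116.95020012°.

lat 32.479900°, lon -116.950200°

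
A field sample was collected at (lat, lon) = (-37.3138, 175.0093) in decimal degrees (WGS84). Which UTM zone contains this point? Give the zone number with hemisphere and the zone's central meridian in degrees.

UTM zone = ⌊(λ + 180)/6⌋ + 1; 175.0093° ∈ [174°, 180°) → zone 60.
Hemisphere: S (φ < 0).
Central meridian λ₀ = 6×60 − 183 = 177°.

Zone 60S, central meridian 177°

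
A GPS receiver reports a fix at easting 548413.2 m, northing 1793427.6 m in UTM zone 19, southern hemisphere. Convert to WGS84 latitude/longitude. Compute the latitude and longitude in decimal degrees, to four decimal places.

Zone 19S: λ₀ = -69°, k₀ = 0.9996, false easting 500000 m, false northing 10000000 m.
Meridian distance M = (N − FN)/k₀ = -8209856.3 m.
Inverse transverse Mercator on WGS84 gives φ = -73.94529958°, λ = -67.43150120°.

lat -73.9453°, lon -67.4315°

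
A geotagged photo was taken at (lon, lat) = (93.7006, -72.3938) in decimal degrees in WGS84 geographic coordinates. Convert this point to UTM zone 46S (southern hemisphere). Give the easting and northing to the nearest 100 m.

E 523700 m, N 1967000 m

Zone 46 central meridian λ₀ = 6×46 − 183 = 93°; Δλ = +0.7006°.
Transverse Mercator on WGS84 with k₀ = 0.9996 gives E = 523652.122 m, N = 1967003.686 m.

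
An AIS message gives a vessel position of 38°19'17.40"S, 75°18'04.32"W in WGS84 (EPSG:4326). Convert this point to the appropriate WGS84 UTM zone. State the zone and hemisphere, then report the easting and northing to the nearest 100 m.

Longitude -75.3012° lies in the 6° band [-78°, -72°), giving zone 18; latitude is south of the equator, so 18S.
Zone 18 central meridian λ₀ = 6×18 − 183 = -75°; Δλ = -0.3012°.
Transverse Mercator on WGS84 with k₀ = 0.9996 gives E = 473671.283 m, N = 5758469.997 m.

Zone 18S: E 473700 m, N 5758500 m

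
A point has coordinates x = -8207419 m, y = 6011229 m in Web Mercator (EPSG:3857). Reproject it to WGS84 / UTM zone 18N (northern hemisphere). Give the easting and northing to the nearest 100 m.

Web Mercator inverse (R = 6378137 m) → φ = 47.42199814°, λ = -73.72849931°.
UTM 18N forward: E = 595902.170 m, N = 5252844.606 m.

E 595900 m, N 5252800 m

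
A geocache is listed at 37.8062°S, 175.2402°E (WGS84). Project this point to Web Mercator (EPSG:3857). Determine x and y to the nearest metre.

x 19507650 m, y -4552084 m

Web Mercator is spherical with R = a = 6378137 m.
x = R·λ = 6378137 × 3.058518472 = 19507649.831 m.
y = R·ln tan(π/4 + φ/2) = 6378137 × -0.713701263 = -4552084.432 m.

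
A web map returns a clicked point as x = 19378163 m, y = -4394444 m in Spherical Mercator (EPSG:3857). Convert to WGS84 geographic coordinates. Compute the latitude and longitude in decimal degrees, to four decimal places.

R = 6378137 m. λ = x/R = 174.07700001°.
φ = 2·arctan(exp(y/R)) − 90° = 2·arctan(0.50209) − 90° = -36.67890290°.

lat -36.6789°, lon 174.0770°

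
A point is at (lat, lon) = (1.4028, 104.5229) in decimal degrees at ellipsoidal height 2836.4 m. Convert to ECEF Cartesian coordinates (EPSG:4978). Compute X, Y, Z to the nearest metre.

WGS84: a = 6378137 m, e² = 0.006694380; N(φ) = a/√(1−e²sin²φ) = 6378149.795 m.
X = (N+h)·cosφ·cosλ = -1599660.771 m; Y = (N+h)·cosφ·sinλ = 6175246.367 m; Z = (N(1−e²)+h)·sinφ = 155167.847 m.

X -1599661 m, Y 6175246 m, Z 155168 m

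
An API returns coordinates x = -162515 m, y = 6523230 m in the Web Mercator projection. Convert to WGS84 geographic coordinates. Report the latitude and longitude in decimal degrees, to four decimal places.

R = 6378137 m. λ = x/R = -1.45989708°.
φ = 2·arctan(exp(y/R)) − 90° = 2·arctan(2.78083) − 90° = 50.44230170°.

lat 50.4423°, lon -1.4599°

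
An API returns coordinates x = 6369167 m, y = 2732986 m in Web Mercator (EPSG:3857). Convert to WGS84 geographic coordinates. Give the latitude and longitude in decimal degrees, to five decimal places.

R = 6378137 m. λ = x/R = 57.21520063°.
φ = 2·arctan(exp(y/R)) − 90° = 2·arctan(1.53494) − 90° = 23.83229664°.

lat 23.83230°, lon 57.21520°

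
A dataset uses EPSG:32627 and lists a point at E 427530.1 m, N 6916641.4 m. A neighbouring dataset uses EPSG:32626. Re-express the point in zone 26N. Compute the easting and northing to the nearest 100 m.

E 737800 m, N 6924300 m

UTM 27N → geographic: φ = 62.37409997°, λ = -22.40089905°.
UTM 26N (λ₀ = -27°) forward: E = 737783.837 m, N = 6924318.285 m.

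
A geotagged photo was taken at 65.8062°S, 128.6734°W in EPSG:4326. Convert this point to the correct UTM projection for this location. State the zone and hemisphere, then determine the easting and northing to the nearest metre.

Zone 9S: E 514936 m, N 2701652 m

Longitude -128.6734° lies in the 6° band [-132°, -126°), giving zone 9; latitude is south of the equator, so 9S.
Zone 9 central meridian λ₀ = 6×9 − 183 = -129°; Δλ = +0.3266°.
Transverse Mercator on WGS84 with k₀ = 0.9996 gives E = 514935.601 m, N = 2701652.349 m.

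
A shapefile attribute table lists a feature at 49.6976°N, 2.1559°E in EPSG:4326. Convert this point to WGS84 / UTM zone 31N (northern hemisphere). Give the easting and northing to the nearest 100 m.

Zone 31 central meridian λ₀ = 6×31 − 183 = 3°; Δλ = -0.8441°.
Transverse Mercator on WGS84 with k₀ = 0.9996 gives E = 439127.583 m, N = 5505351.346 m.

E 439100 m, N 5505400 m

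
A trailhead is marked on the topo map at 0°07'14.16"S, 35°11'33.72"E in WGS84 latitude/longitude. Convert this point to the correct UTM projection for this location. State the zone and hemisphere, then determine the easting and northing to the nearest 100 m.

Zone 36S: E 744100 m, N 9986700 m

Longitude 35.1927° lies in the 6° band [30°, 36°), giving zone 36; latitude is south of the equator, so 36S.
Zone 36 central meridian λ₀ = 6×36 − 183 = 33°; Δλ = +2.1927°.
Transverse Mercator on WGS84 with k₀ = 0.9996 gives E = 744052.055 m, N = 9986660.243 m.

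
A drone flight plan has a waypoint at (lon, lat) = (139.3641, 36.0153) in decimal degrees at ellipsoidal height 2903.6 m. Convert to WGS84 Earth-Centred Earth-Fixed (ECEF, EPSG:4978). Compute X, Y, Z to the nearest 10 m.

X -3921310 m, Y 3365240 m, Z 3731270 m

WGS84: a = 6378137 m, e² = 0.006694380; N(φ) = a/√(1−e²sin²φ) = 6385531.102 m.
X = (N+h)·cosφ·cosλ = -3921312.286 m; Y = (N+h)·cosφ·sinλ = 3365235.366 m; Z = (N(1−e²)+h)·sinφ = 3731272.311 m.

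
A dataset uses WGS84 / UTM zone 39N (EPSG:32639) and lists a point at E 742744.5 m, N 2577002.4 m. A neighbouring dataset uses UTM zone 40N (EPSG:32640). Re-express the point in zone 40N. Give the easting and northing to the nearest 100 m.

E 128900 m, N 2579700 m

UTM 39N → geographic: φ = 23.28449971°, λ = 53.37319985°.
UTM 40N (λ₀ = 57°) forward: E = 128931.966 m, N = 2579661.049 m.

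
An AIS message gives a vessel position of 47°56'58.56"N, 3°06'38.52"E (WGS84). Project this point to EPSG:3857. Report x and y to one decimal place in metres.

Web Mercator is spherical with R = a = 6378137 m.
x = R·λ = 6378137 × 0.054291957 = 346281.540 m.
y = R·ln tan(π/4 + φ/2) = 6378137 × 0.956152896 = 6098474.163 m.

x 346281.5 m, y 6098474.2 m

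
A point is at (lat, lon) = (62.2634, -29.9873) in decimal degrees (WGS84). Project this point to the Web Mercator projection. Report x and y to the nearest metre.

Web Mercator is spherical with R = a = 6378137 m.
x = R·λ = 6378137 × -0.523377119 = -3338170.966 m.
y = R·ln tan(π/4 + φ/2) = 6378137 × 1.398820862 = 8921871.098 m.

x -3338171 m, y 8921871 m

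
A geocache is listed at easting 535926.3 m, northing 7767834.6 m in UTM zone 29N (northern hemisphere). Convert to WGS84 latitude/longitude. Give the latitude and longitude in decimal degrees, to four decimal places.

lat 70.0151°, lon -8.0581°

Zone 29N: λ₀ = -9°, k₀ = 0.9996, false easting 500000 m.
Meridian distance M = (N − FN)/k₀ = 7770943.0 m.
Inverse transverse Mercator on WGS84 gives φ = 70.01510021°, λ = -8.05809899°.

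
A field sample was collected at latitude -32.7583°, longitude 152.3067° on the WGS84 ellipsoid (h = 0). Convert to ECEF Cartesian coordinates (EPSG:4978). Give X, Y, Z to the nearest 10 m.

WGS84: a = 6378137 m, e² = 0.006694380; N(φ) = a/√(1−e²sin²φ) = 6384396.827 m.
X = (N+h)·cosφ·cosλ = -4753993.586 m; Y = (N+h)·cosφ·sinλ = 2495193.326 m; Z = (N(1−e²)+h)·sinφ = -3431447.277 m.

X -4753990 m, Y 2495190 m, Z -3431450 m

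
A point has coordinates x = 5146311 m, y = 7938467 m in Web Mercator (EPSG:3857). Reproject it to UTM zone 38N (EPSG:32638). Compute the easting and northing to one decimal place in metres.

E 572986.4 m, N 6414054.1 m

Web Mercator inverse (R = 6378137 m) → φ = 57.86239786°, λ = 46.23009828°.
UTM 38N forward: E = 572986.417 m, N = 6414054.125 m.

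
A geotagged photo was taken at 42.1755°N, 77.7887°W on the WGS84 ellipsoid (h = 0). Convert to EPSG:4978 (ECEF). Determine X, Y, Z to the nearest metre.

X 1001310 m, Y -4626824 m, Z 4260070 m

WGS84: a = 6378137 m, e² = 0.006694380; N(φ) = a/√(1−e²sin²φ) = 6387782.529 m.
X = (N+h)·cosφ·cosλ = 1001309.959 m; Y = (N+h)·cosφ·sinλ = -4626823.963 m; Z = (N(1−e²)+h)·sinφ = 4260070.449 m.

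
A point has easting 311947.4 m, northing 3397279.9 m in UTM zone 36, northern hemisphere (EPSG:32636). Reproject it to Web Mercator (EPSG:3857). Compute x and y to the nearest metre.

x 3454979 m, y 3593008 m

Unproject from UTM 36N (λ₀ = 33°) → φ = 30.69349967°, λ = 31.03660045°.
Web Mercator (R = 6378137 m): x = 3454978.558 m, y = 3593007.887 m.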